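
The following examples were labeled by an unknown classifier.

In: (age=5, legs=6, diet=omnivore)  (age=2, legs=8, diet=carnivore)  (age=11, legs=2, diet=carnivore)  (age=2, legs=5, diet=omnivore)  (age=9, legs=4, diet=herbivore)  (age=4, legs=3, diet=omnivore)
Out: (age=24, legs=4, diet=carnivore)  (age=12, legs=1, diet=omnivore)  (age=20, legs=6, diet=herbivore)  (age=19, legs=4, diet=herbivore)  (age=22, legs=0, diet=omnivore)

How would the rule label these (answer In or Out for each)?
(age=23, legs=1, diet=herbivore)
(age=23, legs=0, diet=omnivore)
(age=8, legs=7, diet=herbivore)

Out, Out, In

The common property of the 'In' items is: age ≤ 11. No 'Out' item has it.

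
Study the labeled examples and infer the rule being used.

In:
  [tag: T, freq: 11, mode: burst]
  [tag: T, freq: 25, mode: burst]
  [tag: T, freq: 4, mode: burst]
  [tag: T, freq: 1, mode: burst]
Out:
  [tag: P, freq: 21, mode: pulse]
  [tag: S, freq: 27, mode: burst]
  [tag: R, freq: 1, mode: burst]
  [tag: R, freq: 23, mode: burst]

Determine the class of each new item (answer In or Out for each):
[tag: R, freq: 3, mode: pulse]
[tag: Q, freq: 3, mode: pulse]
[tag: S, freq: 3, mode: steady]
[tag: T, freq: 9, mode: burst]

Out, Out, Out, In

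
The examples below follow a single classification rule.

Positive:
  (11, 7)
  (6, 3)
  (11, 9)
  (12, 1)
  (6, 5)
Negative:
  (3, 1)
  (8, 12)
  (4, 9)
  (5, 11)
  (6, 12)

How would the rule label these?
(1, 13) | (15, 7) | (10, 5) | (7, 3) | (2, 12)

'Positive' ⟺ first > second AND sum ≥ 9.
(1, 13): 1 < 13, 1+13 = 14, fails this test → Negative.
(15, 7): 15 > 7, 15+7 = 22, meets the rule → Positive.
(10, 5): 10 > 5, 10+5 = 15, meets the rule → Positive.
(7, 3): 7 > 3, 7+3 = 10, meets the rule → Positive.
(2, 12): 2 < 12, 2+12 = 14, fails this test → Negative.

Negative, Positive, Positive, Positive, Negative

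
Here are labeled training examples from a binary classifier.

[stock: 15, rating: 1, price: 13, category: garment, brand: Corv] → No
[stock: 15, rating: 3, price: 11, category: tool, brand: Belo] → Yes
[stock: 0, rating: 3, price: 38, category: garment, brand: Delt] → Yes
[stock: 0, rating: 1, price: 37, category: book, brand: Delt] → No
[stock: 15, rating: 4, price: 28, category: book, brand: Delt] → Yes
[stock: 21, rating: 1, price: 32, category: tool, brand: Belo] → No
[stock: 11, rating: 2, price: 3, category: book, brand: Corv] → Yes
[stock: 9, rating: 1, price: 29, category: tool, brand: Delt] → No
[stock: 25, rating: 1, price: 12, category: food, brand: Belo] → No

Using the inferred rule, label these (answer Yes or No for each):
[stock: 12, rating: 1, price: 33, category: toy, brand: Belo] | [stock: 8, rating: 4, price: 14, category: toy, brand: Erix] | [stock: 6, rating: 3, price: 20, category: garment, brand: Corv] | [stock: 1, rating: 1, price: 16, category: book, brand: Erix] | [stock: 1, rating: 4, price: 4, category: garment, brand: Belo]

No, Yes, Yes, No, Yes

The simplest hypothesis consistent with all the labels is: rating ≥ 2.
[stock: 12, rating: 1, price: 33, category: toy, brand: Belo]: No (rating = 1).
[stock: 8, rating: 4, price: 14, category: toy, brand: Erix]: Yes (rating = 4).
[stock: 6, rating: 3, price: 20, category: garment, brand: Corv]: Yes (rating = 3).
[stock: 1, rating: 1, price: 16, category: book, brand: Erix]: No (rating = 1).
[stock: 1, rating: 4, price: 4, category: garment, brand: Belo]: Yes (rating = 4).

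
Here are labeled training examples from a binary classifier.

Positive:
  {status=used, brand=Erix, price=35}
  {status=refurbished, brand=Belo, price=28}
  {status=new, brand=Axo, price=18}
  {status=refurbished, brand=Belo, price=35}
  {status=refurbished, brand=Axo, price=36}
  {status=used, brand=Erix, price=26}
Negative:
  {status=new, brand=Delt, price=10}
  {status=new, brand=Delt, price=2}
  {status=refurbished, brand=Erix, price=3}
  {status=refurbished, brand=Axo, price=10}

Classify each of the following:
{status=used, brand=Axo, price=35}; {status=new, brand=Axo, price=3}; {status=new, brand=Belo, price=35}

'Positive' ⟺ price ≥ 18.
{status=used, brand=Axo, price=35} → price = 35 → Positive. {status=new, brand=Axo, price=3} → price = 3 → Negative. {status=new, brand=Belo, price=35} → price = 35 → Positive.

Positive, Negative, Positive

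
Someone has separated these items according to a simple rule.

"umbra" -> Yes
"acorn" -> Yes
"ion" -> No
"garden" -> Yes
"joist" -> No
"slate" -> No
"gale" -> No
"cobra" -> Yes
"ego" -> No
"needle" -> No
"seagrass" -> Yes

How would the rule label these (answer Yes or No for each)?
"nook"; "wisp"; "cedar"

No, No, Yes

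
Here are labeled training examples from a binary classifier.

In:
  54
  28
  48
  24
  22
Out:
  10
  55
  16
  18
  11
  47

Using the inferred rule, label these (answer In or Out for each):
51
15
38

All 'In' examples share one property — even AND at least 22 — and every 'Out' example lacks it.
51 → 51 is odd, 51 ≥ 22 → Out. 15 → 15 is odd, 15 < 22 → Out. 38 → 38 is even, 38 ≥ 22 → In.

Out, Out, In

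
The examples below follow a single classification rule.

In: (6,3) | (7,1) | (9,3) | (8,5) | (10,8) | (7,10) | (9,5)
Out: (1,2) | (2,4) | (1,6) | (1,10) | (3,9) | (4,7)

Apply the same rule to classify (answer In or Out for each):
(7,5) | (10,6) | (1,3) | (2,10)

All 'In' examples share one property — first ≥ 5 — and every 'Out' example lacks it.

In, In, Out, Out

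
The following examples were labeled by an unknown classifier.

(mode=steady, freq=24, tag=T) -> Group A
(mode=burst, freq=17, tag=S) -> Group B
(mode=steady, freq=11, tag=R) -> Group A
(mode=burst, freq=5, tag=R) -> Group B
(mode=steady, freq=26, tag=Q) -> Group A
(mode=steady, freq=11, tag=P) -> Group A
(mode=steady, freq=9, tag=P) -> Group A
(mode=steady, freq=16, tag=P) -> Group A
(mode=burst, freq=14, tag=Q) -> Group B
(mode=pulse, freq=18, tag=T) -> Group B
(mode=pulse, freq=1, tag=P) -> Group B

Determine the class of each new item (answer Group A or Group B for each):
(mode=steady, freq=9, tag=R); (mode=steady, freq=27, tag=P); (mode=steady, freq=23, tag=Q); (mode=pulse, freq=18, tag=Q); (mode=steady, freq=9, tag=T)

Group A, Group A, Group A, Group B, Group A

One predicate separates the groups cleanly: mode is steady.
(mode=steady, freq=9, tag=R): mode is steady — checks out, so Group A.
(mode=steady, freq=27, tag=P): mode is steady — checks out, so Group A.
(mode=steady, freq=23, tag=Q): mode is steady — checks out, so Group A.
(mode=pulse, freq=18, tag=Q): mode is pulse — fails this test, so Group B.
(mode=steady, freq=9, tag=T): mode is steady — checks out, so Group A.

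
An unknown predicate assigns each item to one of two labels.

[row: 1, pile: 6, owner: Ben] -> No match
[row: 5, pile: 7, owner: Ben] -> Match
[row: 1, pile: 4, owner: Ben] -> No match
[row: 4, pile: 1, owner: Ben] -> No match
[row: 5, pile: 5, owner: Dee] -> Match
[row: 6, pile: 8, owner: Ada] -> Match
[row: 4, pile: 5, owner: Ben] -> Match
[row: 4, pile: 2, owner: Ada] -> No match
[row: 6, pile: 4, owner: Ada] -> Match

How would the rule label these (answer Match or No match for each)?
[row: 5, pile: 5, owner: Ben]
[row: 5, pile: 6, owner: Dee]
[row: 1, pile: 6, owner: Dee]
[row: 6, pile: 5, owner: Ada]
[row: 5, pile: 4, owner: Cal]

'Match' ⟺ row ≥ 4 AND pile ≥ 4.

Match, Match, No match, Match, Match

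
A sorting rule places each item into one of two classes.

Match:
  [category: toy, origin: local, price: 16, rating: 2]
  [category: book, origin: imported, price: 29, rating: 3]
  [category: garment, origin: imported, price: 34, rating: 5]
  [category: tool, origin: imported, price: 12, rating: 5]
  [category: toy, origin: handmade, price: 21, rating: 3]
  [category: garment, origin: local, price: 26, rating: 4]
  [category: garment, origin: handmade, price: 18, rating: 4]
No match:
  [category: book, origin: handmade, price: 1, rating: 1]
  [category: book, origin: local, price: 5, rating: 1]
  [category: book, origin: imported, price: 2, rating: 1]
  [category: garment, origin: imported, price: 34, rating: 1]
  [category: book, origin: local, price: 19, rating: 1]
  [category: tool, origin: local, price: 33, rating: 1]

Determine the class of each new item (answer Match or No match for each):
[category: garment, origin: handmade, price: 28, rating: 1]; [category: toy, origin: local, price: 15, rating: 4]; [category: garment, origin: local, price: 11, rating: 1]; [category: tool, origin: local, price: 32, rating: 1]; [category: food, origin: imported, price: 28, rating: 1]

No match, Match, No match, No match, No match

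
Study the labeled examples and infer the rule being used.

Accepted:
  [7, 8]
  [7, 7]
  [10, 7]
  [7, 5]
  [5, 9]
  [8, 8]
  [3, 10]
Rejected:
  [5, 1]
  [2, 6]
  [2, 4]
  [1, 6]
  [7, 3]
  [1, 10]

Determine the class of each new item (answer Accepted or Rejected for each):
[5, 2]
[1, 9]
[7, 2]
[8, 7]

Rejected, Rejected, Rejected, Accepted

The classifier is using: sum ≥ 12.
[5, 2]: 5+2 = 7, does not satisfy this → Rejected. [1, 9]: 1+9 = 10, does not satisfy this → Rejected. [7, 2]: 7+2 = 9, does not satisfy this → Rejected. [8, 7]: 8+7 = 15, qualifies → Accepted.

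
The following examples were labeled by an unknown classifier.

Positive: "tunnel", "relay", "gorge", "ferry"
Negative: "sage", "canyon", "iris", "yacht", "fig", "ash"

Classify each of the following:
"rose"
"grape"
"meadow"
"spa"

Every 'Positive' example satisfies: length ≥ 5 AND contains 'e'. None of the 'Negative' examples do.
"rose" — length 4, has 'e', hence Negative.
"grape" — length 5, has 'e', hence Positive.
"meadow" — length 6, has 'e', hence Positive.
"spa" — length 3, no 'e', hence Negative.

Negative, Positive, Positive, Negative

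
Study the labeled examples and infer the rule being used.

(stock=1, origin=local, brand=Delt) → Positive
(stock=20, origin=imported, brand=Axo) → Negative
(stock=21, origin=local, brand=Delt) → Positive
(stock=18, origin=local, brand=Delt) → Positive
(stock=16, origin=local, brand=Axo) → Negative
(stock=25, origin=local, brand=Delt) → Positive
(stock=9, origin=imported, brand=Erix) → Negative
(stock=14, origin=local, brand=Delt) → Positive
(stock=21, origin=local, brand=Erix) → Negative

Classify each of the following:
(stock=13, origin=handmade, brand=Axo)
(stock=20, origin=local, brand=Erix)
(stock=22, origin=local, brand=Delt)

One predicate separates the groups cleanly: brand is Delt.
(stock=13, origin=handmade, brand=Axo): Negative (brand is Axo).
(stock=20, origin=local, brand=Erix): Negative (brand is Erix).
(stock=22, origin=local, brand=Delt): Positive (brand is Delt).

Negative, Negative, Positive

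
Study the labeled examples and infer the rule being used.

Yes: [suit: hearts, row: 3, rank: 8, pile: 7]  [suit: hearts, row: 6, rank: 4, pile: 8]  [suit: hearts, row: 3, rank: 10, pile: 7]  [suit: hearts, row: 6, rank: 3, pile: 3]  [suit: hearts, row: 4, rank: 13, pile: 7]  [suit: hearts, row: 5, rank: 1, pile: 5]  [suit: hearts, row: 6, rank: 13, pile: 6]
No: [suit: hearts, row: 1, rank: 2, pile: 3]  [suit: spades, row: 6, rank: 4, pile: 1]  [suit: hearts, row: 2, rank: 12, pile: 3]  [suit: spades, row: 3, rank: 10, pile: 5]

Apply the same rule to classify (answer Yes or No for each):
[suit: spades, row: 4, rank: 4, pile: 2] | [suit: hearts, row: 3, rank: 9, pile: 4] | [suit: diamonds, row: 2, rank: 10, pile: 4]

One predicate separates the groups cleanly: suit is hearts AND row ≥ 3.
[suit: spades, row: 4, rank: 4, pile: 2]: No (suit is spades, row = 4).
[suit: hearts, row: 3, rank: 9, pile: 4]: Yes (suit is hearts, row = 3).
[suit: diamonds, row: 2, rank: 10, pile: 4]: No (suit is diamonds, row = 2).

No, Yes, No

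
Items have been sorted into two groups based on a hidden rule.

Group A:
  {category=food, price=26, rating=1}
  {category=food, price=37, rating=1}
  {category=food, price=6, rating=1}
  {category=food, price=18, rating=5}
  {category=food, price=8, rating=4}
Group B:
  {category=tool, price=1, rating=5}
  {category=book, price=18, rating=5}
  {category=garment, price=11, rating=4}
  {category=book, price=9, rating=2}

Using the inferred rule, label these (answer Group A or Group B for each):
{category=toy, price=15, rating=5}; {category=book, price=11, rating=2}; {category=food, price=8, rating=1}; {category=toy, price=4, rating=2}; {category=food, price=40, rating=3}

The rule appears to be: category is food.
{category=toy, price=15, rating=5} → category is toy → Group B. {category=book, price=11, rating=2} → category is book → Group B. {category=food, price=8, rating=1} → category is food → Group A. {category=toy, price=4, rating=2} → category is toy → Group B. {category=food, price=40, rating=3} → category is food → Group A.

Group B, Group B, Group A, Group B, Group A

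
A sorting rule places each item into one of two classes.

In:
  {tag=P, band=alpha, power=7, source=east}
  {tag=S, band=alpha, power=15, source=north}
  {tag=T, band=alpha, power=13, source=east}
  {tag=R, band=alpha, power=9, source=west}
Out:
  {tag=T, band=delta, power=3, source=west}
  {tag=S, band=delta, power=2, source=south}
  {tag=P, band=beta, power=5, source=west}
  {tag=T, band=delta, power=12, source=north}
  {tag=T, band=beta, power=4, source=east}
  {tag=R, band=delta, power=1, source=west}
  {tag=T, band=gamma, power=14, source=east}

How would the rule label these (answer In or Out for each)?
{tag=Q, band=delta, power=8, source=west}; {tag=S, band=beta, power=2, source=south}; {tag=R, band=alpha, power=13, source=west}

Out, Out, In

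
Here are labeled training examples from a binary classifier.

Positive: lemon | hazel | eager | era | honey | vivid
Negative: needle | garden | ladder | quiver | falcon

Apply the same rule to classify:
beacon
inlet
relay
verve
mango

'Positive' ⟺ odd length.

Negative, Positive, Positive, Positive, Positive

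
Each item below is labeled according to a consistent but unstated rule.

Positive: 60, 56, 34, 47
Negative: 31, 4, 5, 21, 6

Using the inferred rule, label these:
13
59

Negative, Positive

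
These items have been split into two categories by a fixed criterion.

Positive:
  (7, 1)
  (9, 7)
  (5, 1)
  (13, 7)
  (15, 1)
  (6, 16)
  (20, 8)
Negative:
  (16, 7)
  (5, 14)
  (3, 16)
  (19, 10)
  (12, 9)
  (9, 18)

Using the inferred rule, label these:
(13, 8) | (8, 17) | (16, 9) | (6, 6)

The rule appears to be: sum is even.

Negative, Negative, Negative, Positive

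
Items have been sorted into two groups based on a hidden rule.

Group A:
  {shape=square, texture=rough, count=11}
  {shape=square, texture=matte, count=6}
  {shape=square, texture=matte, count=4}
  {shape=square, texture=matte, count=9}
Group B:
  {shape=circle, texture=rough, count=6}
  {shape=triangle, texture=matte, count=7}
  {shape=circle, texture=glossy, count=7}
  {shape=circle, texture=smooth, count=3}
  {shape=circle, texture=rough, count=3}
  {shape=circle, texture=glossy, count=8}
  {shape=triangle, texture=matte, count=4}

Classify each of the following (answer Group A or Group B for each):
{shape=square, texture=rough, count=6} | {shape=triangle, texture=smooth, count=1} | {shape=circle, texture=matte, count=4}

Group A, Group B, Group B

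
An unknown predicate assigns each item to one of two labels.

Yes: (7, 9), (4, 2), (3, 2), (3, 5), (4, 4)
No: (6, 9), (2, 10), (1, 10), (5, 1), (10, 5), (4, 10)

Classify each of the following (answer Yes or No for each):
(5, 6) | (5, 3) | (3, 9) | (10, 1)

Yes, Yes, No, No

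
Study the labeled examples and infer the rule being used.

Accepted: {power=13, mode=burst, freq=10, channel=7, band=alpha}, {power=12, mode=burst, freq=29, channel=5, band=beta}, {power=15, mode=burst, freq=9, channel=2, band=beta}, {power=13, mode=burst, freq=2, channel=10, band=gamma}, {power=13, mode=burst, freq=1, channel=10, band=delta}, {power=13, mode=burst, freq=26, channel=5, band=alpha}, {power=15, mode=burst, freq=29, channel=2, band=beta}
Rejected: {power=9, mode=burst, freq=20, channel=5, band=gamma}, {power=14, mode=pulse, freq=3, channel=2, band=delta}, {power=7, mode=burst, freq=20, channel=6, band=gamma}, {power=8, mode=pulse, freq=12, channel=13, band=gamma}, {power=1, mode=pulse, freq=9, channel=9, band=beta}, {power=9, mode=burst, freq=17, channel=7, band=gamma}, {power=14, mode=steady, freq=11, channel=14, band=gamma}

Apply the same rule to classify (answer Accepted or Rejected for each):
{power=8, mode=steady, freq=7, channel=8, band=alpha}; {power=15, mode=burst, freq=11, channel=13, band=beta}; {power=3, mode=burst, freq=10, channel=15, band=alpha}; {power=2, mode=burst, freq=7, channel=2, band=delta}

'Accepted' ⟺ mode is burst AND power ≥ 12.
Rejected: {power=8, mode=steady, freq=7, channel=8, band=alpha}, since mode is steady, power = 8. Accepted: {power=15, mode=burst, freq=11, channel=13, band=beta}, since mode is burst, power = 15. Rejected: {power=3, mode=burst, freq=10, channel=15, band=alpha}, since mode is burst, power = 3. Rejected: {power=2, mode=burst, freq=7, channel=2, band=delta}, since mode is burst, power = 2.

Rejected, Accepted, Rejected, Rejected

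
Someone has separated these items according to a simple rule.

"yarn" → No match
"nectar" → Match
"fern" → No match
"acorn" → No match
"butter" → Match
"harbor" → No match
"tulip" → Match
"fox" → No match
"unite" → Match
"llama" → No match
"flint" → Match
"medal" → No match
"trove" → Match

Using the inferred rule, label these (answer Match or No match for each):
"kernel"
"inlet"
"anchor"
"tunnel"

No match, Match, No match, Match

The simplest hypothesis consistent with all the labels is: contains 't'.
"kernel": no 't' — doesn't match, so No match.
"inlet": has 't' — checks out, so Match.
"anchor": no 't' — doesn't match, so No match.
"tunnel": has 't' — checks out, so Match.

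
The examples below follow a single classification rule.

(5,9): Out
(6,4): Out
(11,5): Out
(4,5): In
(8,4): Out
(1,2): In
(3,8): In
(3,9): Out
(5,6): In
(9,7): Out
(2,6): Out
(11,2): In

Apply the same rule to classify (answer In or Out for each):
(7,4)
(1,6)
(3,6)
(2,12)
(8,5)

In, In, In, Out, In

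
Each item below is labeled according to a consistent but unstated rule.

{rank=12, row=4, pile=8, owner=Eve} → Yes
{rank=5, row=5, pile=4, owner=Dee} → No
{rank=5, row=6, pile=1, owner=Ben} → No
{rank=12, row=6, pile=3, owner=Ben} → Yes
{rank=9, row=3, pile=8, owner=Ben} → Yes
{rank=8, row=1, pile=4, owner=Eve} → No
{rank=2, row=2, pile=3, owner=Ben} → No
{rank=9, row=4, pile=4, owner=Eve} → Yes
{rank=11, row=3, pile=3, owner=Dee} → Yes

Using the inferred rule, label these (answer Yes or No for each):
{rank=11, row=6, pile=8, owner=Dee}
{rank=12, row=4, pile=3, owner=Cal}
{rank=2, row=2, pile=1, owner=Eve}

Yes, Yes, No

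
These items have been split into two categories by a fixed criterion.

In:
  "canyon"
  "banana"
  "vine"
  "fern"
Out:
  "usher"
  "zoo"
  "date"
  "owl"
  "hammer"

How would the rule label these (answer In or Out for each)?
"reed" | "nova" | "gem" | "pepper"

Out, In, Out, Out

Looking at the examples, the only property every 'In' case has and every 'Out' case lacks is: contains 'n'.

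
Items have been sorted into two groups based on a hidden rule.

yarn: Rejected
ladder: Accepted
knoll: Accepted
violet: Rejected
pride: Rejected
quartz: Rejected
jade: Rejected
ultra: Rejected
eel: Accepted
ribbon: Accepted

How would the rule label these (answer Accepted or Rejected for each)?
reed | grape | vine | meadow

The simplest hypothesis consistent with all the labels is: has a double letter.
reed: 'ee' doubled — fits, so Accepted. grape: no doubled letter — doesn't match, so Rejected. vine: no doubled letter — doesn't match, so Rejected. meadow: no doubled letter — doesn't match, so Rejected.

Accepted, Rejected, Rejected, Rejected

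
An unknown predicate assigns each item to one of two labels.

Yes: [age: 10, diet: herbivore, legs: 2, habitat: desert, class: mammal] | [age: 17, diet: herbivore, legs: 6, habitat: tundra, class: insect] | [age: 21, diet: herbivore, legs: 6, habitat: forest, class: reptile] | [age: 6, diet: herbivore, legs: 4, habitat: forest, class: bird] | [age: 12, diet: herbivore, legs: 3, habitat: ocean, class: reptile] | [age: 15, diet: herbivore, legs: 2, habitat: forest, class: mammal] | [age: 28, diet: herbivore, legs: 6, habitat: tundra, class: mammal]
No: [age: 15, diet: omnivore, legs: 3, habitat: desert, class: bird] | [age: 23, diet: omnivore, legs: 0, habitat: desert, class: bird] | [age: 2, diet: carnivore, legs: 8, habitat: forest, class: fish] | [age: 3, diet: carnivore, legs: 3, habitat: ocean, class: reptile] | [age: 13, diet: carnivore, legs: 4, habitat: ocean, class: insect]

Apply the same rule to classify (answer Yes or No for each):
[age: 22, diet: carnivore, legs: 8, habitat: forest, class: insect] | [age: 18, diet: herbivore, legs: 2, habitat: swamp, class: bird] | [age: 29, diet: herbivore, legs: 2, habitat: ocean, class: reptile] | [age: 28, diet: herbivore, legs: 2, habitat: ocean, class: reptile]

A rule that fits every label: diet is herbivore — true of each 'Yes' example, false of each 'No' one.
[age: 22, diet: carnivore, legs: 8, habitat: forest, class: insect]: No (diet is carnivore). [age: 18, diet: herbivore, legs: 2, habitat: swamp, class: bird]: Yes (diet is herbivore). [age: 29, diet: herbivore, legs: 2, habitat: ocean, class: reptile]: Yes (diet is herbivore). [age: 28, diet: herbivore, legs: 2, habitat: ocean, class: reptile]: Yes (diet is herbivore).

No, Yes, Yes, Yes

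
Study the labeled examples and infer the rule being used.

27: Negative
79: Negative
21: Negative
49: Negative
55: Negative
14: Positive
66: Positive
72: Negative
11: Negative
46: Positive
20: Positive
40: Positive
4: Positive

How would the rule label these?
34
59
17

All 'Positive' examples share one property — even AND at most 66 — and every 'Negative' example lacks it.
Positive: 34, since 34 is even, 34 ≤ 66. Negative: 59, since 59 is odd, 59 ≤ 66. Negative: 17, since 17 is odd, 17 ≤ 66.

Positive, Negative, Negative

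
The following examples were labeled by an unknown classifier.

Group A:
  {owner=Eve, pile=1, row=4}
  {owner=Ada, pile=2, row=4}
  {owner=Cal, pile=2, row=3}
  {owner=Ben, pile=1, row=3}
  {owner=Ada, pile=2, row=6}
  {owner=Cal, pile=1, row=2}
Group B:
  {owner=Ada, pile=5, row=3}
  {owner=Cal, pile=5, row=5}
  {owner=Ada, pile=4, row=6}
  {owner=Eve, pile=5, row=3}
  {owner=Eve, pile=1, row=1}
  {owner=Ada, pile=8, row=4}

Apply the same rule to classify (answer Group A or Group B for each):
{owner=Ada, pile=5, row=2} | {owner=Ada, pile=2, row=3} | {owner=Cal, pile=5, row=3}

The common property of the 'Group A' items is: row ≥ 2 AND pile ≤ 2. No 'Group B' item has it.
Group B: {owner=Ada, pile=5, row=2}, since row = 2, pile = 5. Group A: {owner=Ada, pile=2, row=3}, since row = 3, pile = 2. Group B: {owner=Cal, pile=5, row=3}, since row = 3, pile = 5.

Group B, Group A, Group B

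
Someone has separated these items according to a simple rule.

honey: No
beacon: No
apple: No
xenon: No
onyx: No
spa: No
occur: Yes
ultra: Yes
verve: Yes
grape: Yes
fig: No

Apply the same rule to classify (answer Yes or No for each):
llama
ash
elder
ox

No, No, Yes, No

The classifier is using: contains 'r'.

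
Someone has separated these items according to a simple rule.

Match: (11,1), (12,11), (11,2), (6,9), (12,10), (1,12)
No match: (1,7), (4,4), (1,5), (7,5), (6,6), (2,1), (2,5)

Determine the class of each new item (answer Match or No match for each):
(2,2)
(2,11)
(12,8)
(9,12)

No match, Match, Match, Match

Every 'Match' example satisfies: max ≥ 9. None of the 'No match' examples do.
(2,2): max 2, doesn't match → No match. (2,11): max 11, meets the rule → Match. (12,8): max 12, meets the rule → Match. (9,12): max 12, meets the rule → Match.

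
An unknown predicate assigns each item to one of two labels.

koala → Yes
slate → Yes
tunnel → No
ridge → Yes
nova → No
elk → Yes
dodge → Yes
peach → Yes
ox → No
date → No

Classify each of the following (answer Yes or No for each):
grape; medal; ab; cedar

Rule: odd length. This holds for each 'Yes' example and fails for each 'No' one.

Yes, Yes, No, Yes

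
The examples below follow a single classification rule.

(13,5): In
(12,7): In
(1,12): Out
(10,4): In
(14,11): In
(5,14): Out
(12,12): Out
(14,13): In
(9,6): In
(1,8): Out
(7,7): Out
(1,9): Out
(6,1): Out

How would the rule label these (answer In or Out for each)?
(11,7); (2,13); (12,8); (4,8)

In, Out, In, Out

The simplest hypothesis consistent with all the labels is: first > second AND sum ≥ 9.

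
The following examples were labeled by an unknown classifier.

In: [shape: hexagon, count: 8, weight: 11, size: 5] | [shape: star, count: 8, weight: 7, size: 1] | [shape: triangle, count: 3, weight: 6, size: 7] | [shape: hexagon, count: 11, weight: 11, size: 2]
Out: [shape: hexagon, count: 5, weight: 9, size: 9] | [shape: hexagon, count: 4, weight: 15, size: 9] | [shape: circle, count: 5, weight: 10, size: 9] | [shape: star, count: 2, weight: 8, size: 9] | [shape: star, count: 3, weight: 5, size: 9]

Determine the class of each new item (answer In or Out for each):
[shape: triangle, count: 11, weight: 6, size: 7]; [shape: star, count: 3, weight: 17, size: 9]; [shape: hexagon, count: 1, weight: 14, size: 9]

In, Out, Out

The common property of the 'In' items is: size ≤ 7. No 'Out' item has it.
[shape: triangle, count: 11, weight: 6, size: 7]: size = 7, meets the rule → In. [shape: star, count: 3, weight: 17, size: 9]: size = 9, does not fit → Out. [shape: hexagon, count: 1, weight: 14, size: 9]: size = 9, does not fit → Out.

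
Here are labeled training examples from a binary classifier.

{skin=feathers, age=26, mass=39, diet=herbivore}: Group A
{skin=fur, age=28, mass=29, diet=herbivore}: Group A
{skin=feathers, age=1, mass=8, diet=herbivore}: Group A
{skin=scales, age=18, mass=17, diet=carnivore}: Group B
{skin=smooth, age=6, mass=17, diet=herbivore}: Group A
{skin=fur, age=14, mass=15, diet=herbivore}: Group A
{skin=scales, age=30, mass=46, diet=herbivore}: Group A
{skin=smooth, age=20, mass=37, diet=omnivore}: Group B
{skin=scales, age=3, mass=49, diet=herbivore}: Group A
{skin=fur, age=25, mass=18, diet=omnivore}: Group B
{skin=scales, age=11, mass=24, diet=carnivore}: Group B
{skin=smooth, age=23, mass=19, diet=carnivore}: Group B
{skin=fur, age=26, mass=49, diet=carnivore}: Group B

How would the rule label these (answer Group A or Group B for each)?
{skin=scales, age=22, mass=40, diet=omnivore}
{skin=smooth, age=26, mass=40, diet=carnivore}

Group B, Group B

Every 'Group A' example satisfies: diet is herbivore. None of the 'Group B' examples do.
{skin=scales, age=22, mass=40, diet=omnivore} → diet is omnivore → Group B. {skin=smooth, age=26, mass=40, diet=carnivore} → diet is carnivore → Group B.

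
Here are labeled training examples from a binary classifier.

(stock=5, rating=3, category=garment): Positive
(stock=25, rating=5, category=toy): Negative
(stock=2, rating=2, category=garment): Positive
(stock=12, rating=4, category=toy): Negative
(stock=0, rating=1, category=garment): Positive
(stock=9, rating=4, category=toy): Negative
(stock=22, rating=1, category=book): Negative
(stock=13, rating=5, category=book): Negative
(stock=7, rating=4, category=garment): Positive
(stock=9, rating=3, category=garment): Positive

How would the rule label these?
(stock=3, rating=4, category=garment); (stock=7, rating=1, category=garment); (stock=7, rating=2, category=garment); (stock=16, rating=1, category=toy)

Positive, Positive, Positive, Negative

The classifier is using: category is garment.
(stock=3, rating=4, category=garment): category is garment, qualifies → Positive.
(stock=7, rating=1, category=garment): category is garment, qualifies → Positive.
(stock=7, rating=2, category=garment): category is garment, qualifies → Positive.
(stock=16, rating=1, category=toy): category is toy, does not fit → Negative.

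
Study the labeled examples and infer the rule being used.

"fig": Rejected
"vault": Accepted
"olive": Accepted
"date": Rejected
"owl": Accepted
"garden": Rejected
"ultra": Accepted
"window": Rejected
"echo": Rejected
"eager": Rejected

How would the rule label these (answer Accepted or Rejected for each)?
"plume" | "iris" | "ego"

Accepted, Rejected, Rejected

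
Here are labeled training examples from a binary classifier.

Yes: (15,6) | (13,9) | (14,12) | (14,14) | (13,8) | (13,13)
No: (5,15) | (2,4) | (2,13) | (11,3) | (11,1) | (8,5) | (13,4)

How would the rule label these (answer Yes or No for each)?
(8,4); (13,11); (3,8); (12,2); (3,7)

No, Yes, No, No, No

All 'Yes' examples share one property — sum ≥ 21 — and every 'No' example lacks it.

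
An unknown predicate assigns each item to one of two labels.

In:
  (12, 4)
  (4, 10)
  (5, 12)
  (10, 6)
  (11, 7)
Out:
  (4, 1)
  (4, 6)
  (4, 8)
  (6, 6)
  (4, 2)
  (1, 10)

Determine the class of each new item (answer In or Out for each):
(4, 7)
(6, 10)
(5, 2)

Out, In, Out

The simplest hypothesis consistent with all the labels is: sum ≥ 14.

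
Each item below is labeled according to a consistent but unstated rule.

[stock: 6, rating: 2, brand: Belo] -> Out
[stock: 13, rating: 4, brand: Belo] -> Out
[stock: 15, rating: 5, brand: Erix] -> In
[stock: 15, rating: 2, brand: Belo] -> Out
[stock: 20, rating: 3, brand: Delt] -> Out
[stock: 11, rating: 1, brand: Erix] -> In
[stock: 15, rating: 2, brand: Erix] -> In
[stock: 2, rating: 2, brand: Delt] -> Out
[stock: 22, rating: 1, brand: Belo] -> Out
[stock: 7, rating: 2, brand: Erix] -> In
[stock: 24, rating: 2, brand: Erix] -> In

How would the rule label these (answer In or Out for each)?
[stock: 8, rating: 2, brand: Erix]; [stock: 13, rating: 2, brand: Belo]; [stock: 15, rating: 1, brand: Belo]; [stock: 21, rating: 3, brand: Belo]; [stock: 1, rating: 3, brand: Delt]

In, Out, Out, Out, Out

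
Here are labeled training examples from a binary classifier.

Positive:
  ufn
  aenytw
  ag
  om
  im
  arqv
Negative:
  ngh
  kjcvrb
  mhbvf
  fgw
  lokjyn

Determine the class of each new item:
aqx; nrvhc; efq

Positive, Negative, Positive

The classifier is using: starts with a vowel.
aqx: Positive (starts with 'a').
nrvhc: Negative (starts with 'n').
efq: Positive (starts with 'e').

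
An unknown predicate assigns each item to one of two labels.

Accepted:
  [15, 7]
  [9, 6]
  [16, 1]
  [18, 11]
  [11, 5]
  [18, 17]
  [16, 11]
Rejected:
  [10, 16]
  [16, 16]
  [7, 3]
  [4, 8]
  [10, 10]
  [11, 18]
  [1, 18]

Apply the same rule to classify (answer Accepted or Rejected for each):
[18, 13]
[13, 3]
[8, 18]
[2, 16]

Accepted, Accepted, Rejected, Rejected

A rule that fits every label: first > second AND sum ≥ 12 — true of each 'Accepted' example, false of each 'Rejected' one.
[18, 13]: 18 > 13, 18+13 = 31, satisfies this → Accepted. [13, 3]: 13 > 3, 13+3 = 16, satisfies this → Accepted. [8, 18]: 8 < 18, 8+18 = 26, fails the rule → Rejected. [2, 16]: 2 < 16, 2+16 = 18, fails the rule → Rejected.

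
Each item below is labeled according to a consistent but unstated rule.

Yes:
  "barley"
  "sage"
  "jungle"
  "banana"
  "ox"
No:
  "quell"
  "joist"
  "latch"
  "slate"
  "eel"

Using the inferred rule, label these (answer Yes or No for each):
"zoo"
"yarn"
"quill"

Comparing the two groups points to one rule — even length.
"zoo": length 3 — fails the rule, so No.
"yarn": length 4 — qualifies, so Yes.
"quill": length 5 — fails the rule, so No.

No, Yes, No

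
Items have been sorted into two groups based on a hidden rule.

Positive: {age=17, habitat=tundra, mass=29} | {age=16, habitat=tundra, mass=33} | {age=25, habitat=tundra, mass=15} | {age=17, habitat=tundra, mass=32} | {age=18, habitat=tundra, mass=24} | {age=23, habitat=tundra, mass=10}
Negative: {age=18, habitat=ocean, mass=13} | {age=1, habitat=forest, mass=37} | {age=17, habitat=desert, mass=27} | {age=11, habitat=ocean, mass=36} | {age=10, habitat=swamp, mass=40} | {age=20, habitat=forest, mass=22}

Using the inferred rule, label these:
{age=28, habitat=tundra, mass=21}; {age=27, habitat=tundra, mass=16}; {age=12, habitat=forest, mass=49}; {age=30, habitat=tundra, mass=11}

Comparing the two groups points to one rule — habitat is tundra.
{age=28, habitat=tundra, mass=21}: habitat is tundra — qualifies, so Positive. {age=27, habitat=tundra, mass=16}: habitat is tundra — qualifies, so Positive. {age=12, habitat=forest, mass=49}: habitat is forest — does not fit, so Negative. {age=30, habitat=tundra, mass=11}: habitat is tundra — qualifies, so Positive.

Positive, Positive, Negative, Positive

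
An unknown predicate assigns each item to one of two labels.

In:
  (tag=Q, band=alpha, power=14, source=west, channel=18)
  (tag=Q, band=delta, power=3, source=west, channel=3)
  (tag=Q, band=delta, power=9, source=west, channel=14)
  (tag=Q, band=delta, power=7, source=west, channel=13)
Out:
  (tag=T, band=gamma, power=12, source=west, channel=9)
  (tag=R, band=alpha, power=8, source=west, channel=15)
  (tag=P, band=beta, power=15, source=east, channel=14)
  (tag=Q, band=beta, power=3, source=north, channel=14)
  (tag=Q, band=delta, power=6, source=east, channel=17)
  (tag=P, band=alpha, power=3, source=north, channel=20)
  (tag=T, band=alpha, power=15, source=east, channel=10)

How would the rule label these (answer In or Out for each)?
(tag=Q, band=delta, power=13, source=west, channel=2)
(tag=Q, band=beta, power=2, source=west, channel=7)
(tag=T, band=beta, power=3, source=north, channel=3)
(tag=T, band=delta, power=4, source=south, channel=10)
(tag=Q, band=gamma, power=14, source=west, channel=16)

In, In, Out, Out, In

'In' ⟺ tag is Q AND source is west.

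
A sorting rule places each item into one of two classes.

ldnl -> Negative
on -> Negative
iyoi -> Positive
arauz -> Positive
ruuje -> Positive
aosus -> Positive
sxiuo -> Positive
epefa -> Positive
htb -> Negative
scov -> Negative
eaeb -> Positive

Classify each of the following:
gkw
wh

'Positive' ⟺ has ≥ 2 vowels.

Negative, Negative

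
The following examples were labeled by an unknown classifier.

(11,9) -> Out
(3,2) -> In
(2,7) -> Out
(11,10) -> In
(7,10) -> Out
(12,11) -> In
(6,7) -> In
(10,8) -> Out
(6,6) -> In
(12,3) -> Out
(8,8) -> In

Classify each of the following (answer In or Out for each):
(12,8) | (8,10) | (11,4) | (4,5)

The rule appears to be: |first − second| ≤ 1.
(12,8): |12−8| = 4, doesn't qualify → Out. (8,10): |8−10| = 2, doesn't qualify → Out. (11,4): |11−4| = 7, doesn't qualify → Out. (4,5): |4−5| = 1, meets the rule → In.

Out, Out, Out, In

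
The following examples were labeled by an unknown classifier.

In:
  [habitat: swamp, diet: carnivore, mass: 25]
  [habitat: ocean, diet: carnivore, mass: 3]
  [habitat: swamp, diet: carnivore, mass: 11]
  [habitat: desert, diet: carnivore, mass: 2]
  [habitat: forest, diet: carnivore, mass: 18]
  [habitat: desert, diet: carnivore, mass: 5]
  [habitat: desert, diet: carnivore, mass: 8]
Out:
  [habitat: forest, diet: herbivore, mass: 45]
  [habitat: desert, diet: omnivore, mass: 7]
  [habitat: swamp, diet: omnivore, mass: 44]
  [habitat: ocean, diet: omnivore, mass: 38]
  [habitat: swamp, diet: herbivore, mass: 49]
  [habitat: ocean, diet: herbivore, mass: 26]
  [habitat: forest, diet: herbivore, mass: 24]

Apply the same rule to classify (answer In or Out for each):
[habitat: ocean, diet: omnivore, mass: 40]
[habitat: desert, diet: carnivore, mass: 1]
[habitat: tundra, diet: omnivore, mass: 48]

All 'In' examples share one property — diet is carnivore — and every 'Out' example lacks it.

Out, In, Out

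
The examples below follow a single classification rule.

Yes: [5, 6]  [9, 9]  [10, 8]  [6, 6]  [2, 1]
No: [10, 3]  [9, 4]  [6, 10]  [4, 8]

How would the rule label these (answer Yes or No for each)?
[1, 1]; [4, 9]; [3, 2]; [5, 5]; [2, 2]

The rule appears to be: |first − second| ≤ 2.
[1, 1]: |1−1| = 0 — passes, so Yes.
[4, 9]: |4−9| = 5 — does not pass, so No.
[3, 2]: |3−2| = 1 — passes, so Yes.
[5, 5]: |5−5| = 0 — passes, so Yes.
[2, 2]: |2−2| = 0 — passes, so Yes.

Yes, No, Yes, Yes, Yes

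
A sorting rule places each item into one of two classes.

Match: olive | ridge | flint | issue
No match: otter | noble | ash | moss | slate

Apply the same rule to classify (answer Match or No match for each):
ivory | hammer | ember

The simplest hypothesis consistent with all the labels is: contains 'i'.
ivory — has 'i', hence Match. hammer — no 'i', hence No match. ember — no 'i', hence No match.

Match, No match, No match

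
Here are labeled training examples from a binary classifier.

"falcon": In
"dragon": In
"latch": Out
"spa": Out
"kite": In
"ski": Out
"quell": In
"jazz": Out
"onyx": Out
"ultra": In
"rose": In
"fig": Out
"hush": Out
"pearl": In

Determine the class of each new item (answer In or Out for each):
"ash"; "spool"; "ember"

'In' ⟺ has ≥ 2 vowels.
"ash": 1 vowel, fails the rule → Out. "spool": 2 vowels, meets the rule → In. "ember": 2 vowels, meets the rule → In.

Out, In, In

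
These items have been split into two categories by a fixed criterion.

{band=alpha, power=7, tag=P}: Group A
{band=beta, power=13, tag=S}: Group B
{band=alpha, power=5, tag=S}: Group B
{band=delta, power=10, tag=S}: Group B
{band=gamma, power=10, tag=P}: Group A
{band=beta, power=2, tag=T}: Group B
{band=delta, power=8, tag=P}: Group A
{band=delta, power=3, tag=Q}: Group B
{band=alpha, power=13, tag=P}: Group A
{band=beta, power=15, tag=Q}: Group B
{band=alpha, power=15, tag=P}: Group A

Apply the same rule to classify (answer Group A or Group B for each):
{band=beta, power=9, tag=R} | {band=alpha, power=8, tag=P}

One predicate separates the groups cleanly: tag is P.
{band=beta, power=9, tag=R} → tag is R → Group B. {band=alpha, power=8, tag=P} → tag is P → Group A.

Group B, Group A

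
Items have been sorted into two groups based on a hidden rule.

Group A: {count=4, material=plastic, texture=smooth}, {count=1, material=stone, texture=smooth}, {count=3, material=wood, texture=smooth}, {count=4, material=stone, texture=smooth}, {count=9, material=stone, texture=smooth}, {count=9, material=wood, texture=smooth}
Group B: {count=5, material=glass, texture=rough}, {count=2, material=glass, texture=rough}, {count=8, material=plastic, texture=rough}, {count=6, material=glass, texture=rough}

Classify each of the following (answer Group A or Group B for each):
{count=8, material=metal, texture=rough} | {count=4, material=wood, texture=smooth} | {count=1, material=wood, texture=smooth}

Group B, Group A, Group A

The simplest hypothesis consistent with all the labels is: texture is smooth.
{count=8, material=metal, texture=rough}: texture is rough — doesn't qualify, so Group B. {count=4, material=wood, texture=smooth}: texture is smooth — satisfies this, so Group A. {count=1, material=wood, texture=smooth}: texture is smooth — satisfies this, so Group A.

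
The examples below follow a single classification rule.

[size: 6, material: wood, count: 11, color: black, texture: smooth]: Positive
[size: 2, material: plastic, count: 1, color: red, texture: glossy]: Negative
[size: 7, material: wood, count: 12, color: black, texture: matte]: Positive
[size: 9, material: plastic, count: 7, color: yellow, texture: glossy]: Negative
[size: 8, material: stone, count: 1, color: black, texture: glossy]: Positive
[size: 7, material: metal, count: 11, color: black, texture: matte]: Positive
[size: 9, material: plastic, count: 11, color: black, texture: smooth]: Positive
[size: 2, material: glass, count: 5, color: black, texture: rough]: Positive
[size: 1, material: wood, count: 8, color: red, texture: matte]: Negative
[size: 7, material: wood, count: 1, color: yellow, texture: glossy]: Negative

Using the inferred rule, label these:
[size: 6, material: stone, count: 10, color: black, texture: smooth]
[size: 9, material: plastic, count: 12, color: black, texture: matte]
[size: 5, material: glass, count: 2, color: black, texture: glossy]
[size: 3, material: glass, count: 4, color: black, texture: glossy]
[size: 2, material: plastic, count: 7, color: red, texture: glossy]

Rule: color is black. This holds for each 'Positive' example and fails for each 'Negative' one.
[size: 6, material: stone, count: 10, color: black, texture: smooth]: color is black — meets the rule, so Positive.
[size: 9, material: plastic, count: 12, color: black, texture: matte]: color is black — meets the rule, so Positive.
[size: 5, material: glass, count: 2, color: black, texture: glossy]: color is black — meets the rule, so Positive.
[size: 3, material: glass, count: 4, color: black, texture: glossy]: color is black — meets the rule, so Positive.
[size: 2, material: plastic, count: 7, color: red, texture: glossy]: color is red — doesn't match, so Negative.

Positive, Positive, Positive, Positive, Negative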